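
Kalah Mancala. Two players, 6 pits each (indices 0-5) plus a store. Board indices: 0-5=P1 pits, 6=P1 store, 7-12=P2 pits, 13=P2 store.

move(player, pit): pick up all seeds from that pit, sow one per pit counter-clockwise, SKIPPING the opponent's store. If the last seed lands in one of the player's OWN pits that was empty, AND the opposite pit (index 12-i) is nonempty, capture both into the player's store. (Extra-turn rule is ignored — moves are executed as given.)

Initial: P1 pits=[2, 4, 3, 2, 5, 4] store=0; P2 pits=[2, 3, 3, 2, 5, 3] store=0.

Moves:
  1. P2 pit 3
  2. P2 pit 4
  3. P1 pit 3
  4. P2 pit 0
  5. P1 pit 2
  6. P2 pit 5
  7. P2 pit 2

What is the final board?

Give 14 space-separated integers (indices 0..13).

Move 1: P2 pit3 -> P1=[2,4,3,2,5,4](0) P2=[2,3,3,0,6,4](0)
Move 2: P2 pit4 -> P1=[3,5,4,3,5,4](0) P2=[2,3,3,0,0,5](1)
Move 3: P1 pit3 -> P1=[3,5,4,0,6,5](1) P2=[2,3,3,0,0,5](1)
Move 4: P2 pit0 -> P1=[3,5,4,0,6,5](1) P2=[0,4,4,0,0,5](1)
Move 5: P1 pit2 -> P1=[3,5,0,1,7,6](2) P2=[0,4,4,0,0,5](1)
Move 6: P2 pit5 -> P1=[4,6,1,2,7,6](2) P2=[0,4,4,0,0,0](2)
Move 7: P2 pit2 -> P1=[4,6,1,2,7,6](2) P2=[0,4,0,1,1,1](3)

Answer: 4 6 1 2 7 6 2 0 4 0 1 1 1 3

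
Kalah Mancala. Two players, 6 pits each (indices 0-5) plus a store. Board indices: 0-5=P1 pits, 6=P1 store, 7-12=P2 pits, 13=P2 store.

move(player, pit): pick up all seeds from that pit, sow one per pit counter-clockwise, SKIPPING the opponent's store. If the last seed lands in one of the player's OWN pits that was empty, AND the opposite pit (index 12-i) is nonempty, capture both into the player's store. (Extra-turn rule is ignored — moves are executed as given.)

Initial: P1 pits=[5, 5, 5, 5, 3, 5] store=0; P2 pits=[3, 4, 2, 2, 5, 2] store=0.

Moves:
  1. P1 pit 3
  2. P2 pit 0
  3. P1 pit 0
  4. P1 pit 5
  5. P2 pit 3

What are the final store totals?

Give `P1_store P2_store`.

Answer: 2 1

Derivation:
Move 1: P1 pit3 -> P1=[5,5,5,0,4,6](1) P2=[4,5,2,2,5,2](0)
Move 2: P2 pit0 -> P1=[5,5,5,0,4,6](1) P2=[0,6,3,3,6,2](0)
Move 3: P1 pit0 -> P1=[0,6,6,1,5,7](1) P2=[0,6,3,3,6,2](0)
Move 4: P1 pit5 -> P1=[0,6,6,1,5,0](2) P2=[1,7,4,4,7,3](0)
Move 5: P2 pit3 -> P1=[1,6,6,1,5,0](2) P2=[1,7,4,0,8,4](1)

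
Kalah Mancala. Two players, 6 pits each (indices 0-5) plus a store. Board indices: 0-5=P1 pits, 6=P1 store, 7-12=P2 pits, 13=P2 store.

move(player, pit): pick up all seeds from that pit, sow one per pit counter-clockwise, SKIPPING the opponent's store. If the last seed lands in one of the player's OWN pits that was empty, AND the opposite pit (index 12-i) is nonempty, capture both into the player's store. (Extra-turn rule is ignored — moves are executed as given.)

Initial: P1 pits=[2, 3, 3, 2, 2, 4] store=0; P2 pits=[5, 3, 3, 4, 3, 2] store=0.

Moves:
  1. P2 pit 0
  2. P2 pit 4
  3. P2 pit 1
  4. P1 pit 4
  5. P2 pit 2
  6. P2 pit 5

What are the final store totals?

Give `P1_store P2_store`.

Answer: 1 3

Derivation:
Move 1: P2 pit0 -> P1=[2,3,3,2,2,4](0) P2=[0,4,4,5,4,3](0)
Move 2: P2 pit4 -> P1=[3,4,3,2,2,4](0) P2=[0,4,4,5,0,4](1)
Move 3: P2 pit1 -> P1=[3,4,3,2,2,4](0) P2=[0,0,5,6,1,5](1)
Move 4: P1 pit4 -> P1=[3,4,3,2,0,5](1) P2=[0,0,5,6,1,5](1)
Move 5: P2 pit2 -> P1=[4,4,3,2,0,5](1) P2=[0,0,0,7,2,6](2)
Move 6: P2 pit5 -> P1=[5,5,4,3,1,5](1) P2=[0,0,0,7,2,0](3)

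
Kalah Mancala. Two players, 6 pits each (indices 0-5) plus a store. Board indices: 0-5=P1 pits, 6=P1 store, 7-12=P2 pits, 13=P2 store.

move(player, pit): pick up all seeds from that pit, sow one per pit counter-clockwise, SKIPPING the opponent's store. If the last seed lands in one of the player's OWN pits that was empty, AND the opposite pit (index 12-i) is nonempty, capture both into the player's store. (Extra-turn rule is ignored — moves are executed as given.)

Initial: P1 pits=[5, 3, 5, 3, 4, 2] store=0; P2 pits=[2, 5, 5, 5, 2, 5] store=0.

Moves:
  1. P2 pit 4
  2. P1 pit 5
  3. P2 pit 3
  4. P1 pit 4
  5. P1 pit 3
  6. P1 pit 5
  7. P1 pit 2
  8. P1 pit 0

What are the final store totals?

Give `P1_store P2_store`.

Answer: 6 2

Derivation:
Move 1: P2 pit4 -> P1=[5,3,5,3,4,2](0) P2=[2,5,5,5,0,6](1)
Move 2: P1 pit5 -> P1=[5,3,5,3,4,0](1) P2=[3,5,5,5,0,6](1)
Move 3: P2 pit3 -> P1=[6,4,5,3,4,0](1) P2=[3,5,5,0,1,7](2)
Move 4: P1 pit4 -> P1=[6,4,5,3,0,1](2) P2=[4,6,5,0,1,7](2)
Move 5: P1 pit3 -> P1=[6,4,5,0,1,2](3) P2=[4,6,5,0,1,7](2)
Move 6: P1 pit5 -> P1=[6,4,5,0,1,0](4) P2=[5,6,5,0,1,7](2)
Move 7: P1 pit2 -> P1=[6,4,0,1,2,1](5) P2=[6,6,5,0,1,7](2)
Move 8: P1 pit0 -> P1=[0,5,1,2,3,2](6) P2=[6,6,5,0,1,7](2)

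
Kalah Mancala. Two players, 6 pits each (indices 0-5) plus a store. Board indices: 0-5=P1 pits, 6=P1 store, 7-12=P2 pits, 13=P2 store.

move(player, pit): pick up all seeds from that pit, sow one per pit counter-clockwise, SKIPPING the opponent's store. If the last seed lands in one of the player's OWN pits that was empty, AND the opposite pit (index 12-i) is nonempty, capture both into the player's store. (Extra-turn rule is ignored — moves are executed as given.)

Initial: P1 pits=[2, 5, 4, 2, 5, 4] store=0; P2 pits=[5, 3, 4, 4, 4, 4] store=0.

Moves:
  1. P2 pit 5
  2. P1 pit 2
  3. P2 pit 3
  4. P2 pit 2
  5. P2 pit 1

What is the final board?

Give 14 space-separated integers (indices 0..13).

Answer: 4 6 0 3 6 5 1 6 0 1 2 7 2 3

Derivation:
Move 1: P2 pit5 -> P1=[3,6,5,2,5,4](0) P2=[5,3,4,4,4,0](1)
Move 2: P1 pit2 -> P1=[3,6,0,3,6,5](1) P2=[6,3,4,4,4,0](1)
Move 3: P2 pit3 -> P1=[4,6,0,3,6,5](1) P2=[6,3,4,0,5,1](2)
Move 4: P2 pit2 -> P1=[4,6,0,3,6,5](1) P2=[6,3,0,1,6,2](3)
Move 5: P2 pit1 -> P1=[4,6,0,3,6,5](1) P2=[6,0,1,2,7,2](3)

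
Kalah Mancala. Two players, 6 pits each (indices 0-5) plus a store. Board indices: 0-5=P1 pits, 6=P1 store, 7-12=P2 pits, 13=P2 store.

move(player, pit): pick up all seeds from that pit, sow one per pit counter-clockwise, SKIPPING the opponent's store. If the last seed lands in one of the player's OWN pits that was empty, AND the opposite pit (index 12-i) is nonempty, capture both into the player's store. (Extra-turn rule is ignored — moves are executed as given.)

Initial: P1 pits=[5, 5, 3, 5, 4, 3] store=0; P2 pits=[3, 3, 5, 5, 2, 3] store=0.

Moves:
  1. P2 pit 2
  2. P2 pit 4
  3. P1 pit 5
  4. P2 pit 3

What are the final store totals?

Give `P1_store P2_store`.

Move 1: P2 pit2 -> P1=[6,5,3,5,4,3](0) P2=[3,3,0,6,3,4](1)
Move 2: P2 pit4 -> P1=[7,5,3,5,4,3](0) P2=[3,3,0,6,0,5](2)
Move 3: P1 pit5 -> P1=[7,5,3,5,4,0](1) P2=[4,4,0,6,0,5](2)
Move 4: P2 pit3 -> P1=[8,6,4,5,4,0](1) P2=[4,4,0,0,1,6](3)

Answer: 1 3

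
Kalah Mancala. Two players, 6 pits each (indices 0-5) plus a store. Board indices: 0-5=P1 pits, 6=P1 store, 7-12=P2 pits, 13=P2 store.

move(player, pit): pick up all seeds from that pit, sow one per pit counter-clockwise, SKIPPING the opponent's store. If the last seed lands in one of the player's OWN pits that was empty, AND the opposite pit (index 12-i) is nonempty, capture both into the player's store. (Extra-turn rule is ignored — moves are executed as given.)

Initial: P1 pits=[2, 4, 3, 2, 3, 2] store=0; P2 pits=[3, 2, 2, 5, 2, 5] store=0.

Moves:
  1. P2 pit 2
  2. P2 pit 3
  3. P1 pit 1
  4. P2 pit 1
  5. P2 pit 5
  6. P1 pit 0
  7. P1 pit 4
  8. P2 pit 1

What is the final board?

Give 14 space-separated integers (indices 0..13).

Answer: 0 2 2 5 0 4 2 4 0 3 1 4 0 8

Derivation:
Move 1: P2 pit2 -> P1=[2,4,3,2,3,2](0) P2=[3,2,0,6,3,5](0)
Move 2: P2 pit3 -> P1=[3,5,4,2,3,2](0) P2=[3,2,0,0,4,6](1)
Move 3: P1 pit1 -> P1=[3,0,5,3,4,3](1) P2=[3,2,0,0,4,6](1)
Move 4: P2 pit1 -> P1=[3,0,0,3,4,3](1) P2=[3,0,1,0,4,6](7)
Move 5: P2 pit5 -> P1=[4,1,1,4,5,3](1) P2=[3,0,1,0,4,0](8)
Move 6: P1 pit0 -> P1=[0,2,2,5,6,3](1) P2=[3,0,1,0,4,0](8)
Move 7: P1 pit4 -> P1=[0,2,2,5,0,4](2) P2=[4,1,2,1,4,0](8)
Move 8: P2 pit1 -> P1=[0,2,2,5,0,4](2) P2=[4,0,3,1,4,0](8)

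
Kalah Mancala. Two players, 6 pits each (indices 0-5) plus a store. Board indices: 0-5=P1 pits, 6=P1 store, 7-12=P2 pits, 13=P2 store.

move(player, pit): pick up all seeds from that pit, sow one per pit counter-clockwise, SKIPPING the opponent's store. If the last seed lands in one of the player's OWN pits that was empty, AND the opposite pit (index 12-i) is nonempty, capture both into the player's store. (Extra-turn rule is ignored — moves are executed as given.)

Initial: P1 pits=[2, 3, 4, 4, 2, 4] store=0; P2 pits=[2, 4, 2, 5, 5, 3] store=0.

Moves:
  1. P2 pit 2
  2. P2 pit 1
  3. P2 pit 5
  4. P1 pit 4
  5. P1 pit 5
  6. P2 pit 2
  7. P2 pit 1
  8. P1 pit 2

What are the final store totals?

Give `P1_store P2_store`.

Answer: 3 6

Derivation:
Move 1: P2 pit2 -> P1=[2,3,4,4,2,4](0) P2=[2,4,0,6,6,3](0)
Move 2: P2 pit1 -> P1=[2,3,4,4,2,4](0) P2=[2,0,1,7,7,4](0)
Move 3: P2 pit5 -> P1=[3,4,5,4,2,4](0) P2=[2,0,1,7,7,0](1)
Move 4: P1 pit4 -> P1=[3,4,5,4,0,5](1) P2=[2,0,1,7,7,0](1)
Move 5: P1 pit5 -> P1=[3,4,5,4,0,0](2) P2=[3,1,2,8,7,0](1)
Move 6: P2 pit2 -> P1=[3,4,5,4,0,0](2) P2=[3,1,0,9,8,0](1)
Move 7: P2 pit1 -> P1=[3,4,5,0,0,0](2) P2=[3,0,0,9,8,0](6)
Move 8: P1 pit2 -> P1=[3,4,0,1,1,1](3) P2=[4,0,0,9,8,0](6)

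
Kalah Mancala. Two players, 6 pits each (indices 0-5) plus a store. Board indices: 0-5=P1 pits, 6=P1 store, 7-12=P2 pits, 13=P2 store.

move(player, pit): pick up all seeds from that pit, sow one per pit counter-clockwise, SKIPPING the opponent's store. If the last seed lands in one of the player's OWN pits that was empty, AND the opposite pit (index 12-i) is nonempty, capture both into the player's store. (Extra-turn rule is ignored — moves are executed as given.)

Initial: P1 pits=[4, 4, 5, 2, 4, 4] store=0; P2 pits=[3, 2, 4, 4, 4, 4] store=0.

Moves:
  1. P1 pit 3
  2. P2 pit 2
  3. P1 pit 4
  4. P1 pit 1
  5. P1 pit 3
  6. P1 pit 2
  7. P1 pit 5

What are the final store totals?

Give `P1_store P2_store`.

Answer: 3 1

Derivation:
Move 1: P1 pit3 -> P1=[4,4,5,0,5,5](0) P2=[3,2,4,4,4,4](0)
Move 2: P2 pit2 -> P1=[4,4,5,0,5,5](0) P2=[3,2,0,5,5,5](1)
Move 3: P1 pit4 -> P1=[4,4,5,0,0,6](1) P2=[4,3,1,5,5,5](1)
Move 4: P1 pit1 -> P1=[4,0,6,1,1,7](1) P2=[4,3,1,5,5,5](1)
Move 5: P1 pit3 -> P1=[4,0,6,0,2,7](1) P2=[4,3,1,5,5,5](1)
Move 6: P1 pit2 -> P1=[4,0,0,1,3,8](2) P2=[5,4,1,5,5,5](1)
Move 7: P1 pit5 -> P1=[5,0,0,1,3,0](3) P2=[6,5,2,6,6,6](1)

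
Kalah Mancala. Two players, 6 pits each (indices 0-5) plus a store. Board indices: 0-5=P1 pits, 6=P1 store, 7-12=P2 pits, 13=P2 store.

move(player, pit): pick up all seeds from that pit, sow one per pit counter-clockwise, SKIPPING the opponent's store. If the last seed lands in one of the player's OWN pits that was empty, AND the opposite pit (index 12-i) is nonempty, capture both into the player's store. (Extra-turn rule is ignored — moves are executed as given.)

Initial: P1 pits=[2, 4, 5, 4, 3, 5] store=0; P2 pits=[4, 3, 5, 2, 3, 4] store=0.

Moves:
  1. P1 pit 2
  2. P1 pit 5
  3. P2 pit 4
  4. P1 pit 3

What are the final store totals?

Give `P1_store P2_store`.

Answer: 3 1

Derivation:
Move 1: P1 pit2 -> P1=[2,4,0,5,4,6](1) P2=[5,3,5,2,3,4](0)
Move 2: P1 pit5 -> P1=[2,4,0,5,4,0](2) P2=[6,4,6,3,4,4](0)
Move 3: P2 pit4 -> P1=[3,5,0,5,4,0](2) P2=[6,4,6,3,0,5](1)
Move 4: P1 pit3 -> P1=[3,5,0,0,5,1](3) P2=[7,5,6,3,0,5](1)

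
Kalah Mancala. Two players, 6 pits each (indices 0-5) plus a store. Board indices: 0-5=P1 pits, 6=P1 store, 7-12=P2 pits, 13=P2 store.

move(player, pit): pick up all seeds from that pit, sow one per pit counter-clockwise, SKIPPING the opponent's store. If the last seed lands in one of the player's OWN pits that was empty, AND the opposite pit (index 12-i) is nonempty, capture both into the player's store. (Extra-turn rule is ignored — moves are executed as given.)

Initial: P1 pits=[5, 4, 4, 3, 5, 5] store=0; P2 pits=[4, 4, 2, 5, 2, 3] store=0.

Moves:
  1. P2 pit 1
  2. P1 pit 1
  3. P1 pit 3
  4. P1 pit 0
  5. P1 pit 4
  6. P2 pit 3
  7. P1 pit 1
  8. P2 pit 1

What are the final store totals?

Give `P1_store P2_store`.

Move 1: P2 pit1 -> P1=[5,4,4,3,5,5](0) P2=[4,0,3,6,3,4](0)
Move 2: P1 pit1 -> P1=[5,0,5,4,6,6](0) P2=[4,0,3,6,3,4](0)
Move 3: P1 pit3 -> P1=[5,0,5,0,7,7](1) P2=[5,0,3,6,3,4](0)
Move 4: P1 pit0 -> P1=[0,1,6,1,8,8](1) P2=[5,0,3,6,3,4](0)
Move 5: P1 pit4 -> P1=[0,1,6,1,0,9](2) P2=[6,1,4,7,4,5](0)
Move 6: P2 pit3 -> P1=[1,2,7,2,0,9](2) P2=[6,1,4,0,5,6](1)
Move 7: P1 pit1 -> P1=[1,0,8,3,0,9](2) P2=[6,1,4,0,5,6](1)
Move 8: P2 pit1 -> P1=[1,0,8,3,0,9](2) P2=[6,0,5,0,5,6](1)

Answer: 2 1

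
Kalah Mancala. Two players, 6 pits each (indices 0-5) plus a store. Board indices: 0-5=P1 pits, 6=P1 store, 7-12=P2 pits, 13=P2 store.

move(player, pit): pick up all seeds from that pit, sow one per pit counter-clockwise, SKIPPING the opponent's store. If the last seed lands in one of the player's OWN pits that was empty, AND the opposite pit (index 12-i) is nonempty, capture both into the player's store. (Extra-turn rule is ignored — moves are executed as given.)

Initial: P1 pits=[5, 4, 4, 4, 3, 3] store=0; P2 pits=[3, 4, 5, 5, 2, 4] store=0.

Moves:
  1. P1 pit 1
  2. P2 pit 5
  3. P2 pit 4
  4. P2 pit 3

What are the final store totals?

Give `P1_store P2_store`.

Move 1: P1 pit1 -> P1=[5,0,5,5,4,4](0) P2=[3,4,5,5,2,4](0)
Move 2: P2 pit5 -> P1=[6,1,6,5,4,4](0) P2=[3,4,5,5,2,0](1)
Move 3: P2 pit4 -> P1=[6,1,6,5,4,4](0) P2=[3,4,5,5,0,1](2)
Move 4: P2 pit3 -> P1=[7,2,6,5,4,4](0) P2=[3,4,5,0,1,2](3)

Answer: 0 3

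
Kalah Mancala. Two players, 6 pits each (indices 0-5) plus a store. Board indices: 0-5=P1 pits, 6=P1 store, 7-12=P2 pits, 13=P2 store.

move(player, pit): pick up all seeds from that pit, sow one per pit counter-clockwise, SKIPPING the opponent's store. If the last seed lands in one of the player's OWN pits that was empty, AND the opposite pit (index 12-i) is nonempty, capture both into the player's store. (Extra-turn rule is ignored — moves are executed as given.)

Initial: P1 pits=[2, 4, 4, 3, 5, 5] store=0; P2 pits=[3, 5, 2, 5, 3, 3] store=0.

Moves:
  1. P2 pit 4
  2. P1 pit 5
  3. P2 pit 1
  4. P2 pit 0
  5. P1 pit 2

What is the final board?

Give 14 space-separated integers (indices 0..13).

Move 1: P2 pit4 -> P1=[3,4,4,3,5,5](0) P2=[3,5,2,5,0,4](1)
Move 2: P1 pit5 -> P1=[3,4,4,3,5,0](1) P2=[4,6,3,6,0,4](1)
Move 3: P2 pit1 -> P1=[4,4,4,3,5,0](1) P2=[4,0,4,7,1,5](2)
Move 4: P2 pit0 -> P1=[4,4,4,3,5,0](1) P2=[0,1,5,8,2,5](2)
Move 5: P1 pit2 -> P1=[4,4,0,4,6,1](2) P2=[0,1,5,8,2,5](2)

Answer: 4 4 0 4 6 1 2 0 1 5 8 2 5 2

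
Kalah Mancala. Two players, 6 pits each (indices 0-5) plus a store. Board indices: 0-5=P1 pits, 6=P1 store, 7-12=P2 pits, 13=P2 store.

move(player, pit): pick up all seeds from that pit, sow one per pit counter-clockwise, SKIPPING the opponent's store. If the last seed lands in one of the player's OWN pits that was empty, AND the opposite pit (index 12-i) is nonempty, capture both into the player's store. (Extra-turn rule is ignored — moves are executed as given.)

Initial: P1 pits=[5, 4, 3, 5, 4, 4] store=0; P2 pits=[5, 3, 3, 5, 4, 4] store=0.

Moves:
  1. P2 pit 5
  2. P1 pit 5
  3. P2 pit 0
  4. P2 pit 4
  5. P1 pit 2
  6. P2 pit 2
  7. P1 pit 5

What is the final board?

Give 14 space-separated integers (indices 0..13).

Answer: 8 6 0 6 5 0 3 1 5 0 7 1 3 4

Derivation:
Move 1: P2 pit5 -> P1=[6,5,4,5,4,4](0) P2=[5,3,3,5,4,0](1)
Move 2: P1 pit5 -> P1=[6,5,4,5,4,0](1) P2=[6,4,4,5,4,0](1)
Move 3: P2 pit0 -> P1=[6,5,4,5,4,0](1) P2=[0,5,5,6,5,1](2)
Move 4: P2 pit4 -> P1=[7,6,5,5,4,0](1) P2=[0,5,5,6,0,2](3)
Move 5: P1 pit2 -> P1=[7,6,0,6,5,1](2) P2=[1,5,5,6,0,2](3)
Move 6: P2 pit2 -> P1=[8,6,0,6,5,1](2) P2=[1,5,0,7,1,3](4)
Move 7: P1 pit5 -> P1=[8,6,0,6,5,0](3) P2=[1,5,0,7,1,3](4)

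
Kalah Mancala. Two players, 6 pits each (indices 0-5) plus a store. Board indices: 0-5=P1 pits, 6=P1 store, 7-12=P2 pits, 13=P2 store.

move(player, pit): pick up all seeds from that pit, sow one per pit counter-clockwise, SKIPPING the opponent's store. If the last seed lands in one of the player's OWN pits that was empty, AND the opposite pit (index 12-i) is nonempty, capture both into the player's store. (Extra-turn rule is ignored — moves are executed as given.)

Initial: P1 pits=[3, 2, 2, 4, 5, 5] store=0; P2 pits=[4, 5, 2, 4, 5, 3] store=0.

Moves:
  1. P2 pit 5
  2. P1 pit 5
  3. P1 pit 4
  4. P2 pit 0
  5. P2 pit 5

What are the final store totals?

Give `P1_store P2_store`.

Move 1: P2 pit5 -> P1=[4,3,2,4,5,5](0) P2=[4,5,2,4,5,0](1)
Move 2: P1 pit5 -> P1=[4,3,2,4,5,0](1) P2=[5,6,3,5,5,0](1)
Move 3: P1 pit4 -> P1=[4,3,2,4,0,1](2) P2=[6,7,4,5,5,0](1)
Move 4: P2 pit0 -> P1=[4,3,2,4,0,1](2) P2=[0,8,5,6,6,1](2)
Move 5: P2 pit5 -> P1=[4,3,2,4,0,1](2) P2=[0,8,5,6,6,0](3)

Answer: 2 3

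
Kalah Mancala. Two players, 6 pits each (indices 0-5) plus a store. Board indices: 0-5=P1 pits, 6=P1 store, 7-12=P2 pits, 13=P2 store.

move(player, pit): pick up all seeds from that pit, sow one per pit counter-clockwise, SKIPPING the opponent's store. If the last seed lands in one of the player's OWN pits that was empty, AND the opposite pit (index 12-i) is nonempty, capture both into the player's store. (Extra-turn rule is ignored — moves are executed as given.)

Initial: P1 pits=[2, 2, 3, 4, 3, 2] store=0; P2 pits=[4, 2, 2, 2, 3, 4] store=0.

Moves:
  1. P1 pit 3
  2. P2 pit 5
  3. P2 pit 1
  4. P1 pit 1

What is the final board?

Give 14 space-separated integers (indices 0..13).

Answer: 3 0 5 1 5 3 1 5 0 3 3 3 0 1

Derivation:
Move 1: P1 pit3 -> P1=[2,2,3,0,4,3](1) P2=[5,2,2,2,3,4](0)
Move 2: P2 pit5 -> P1=[3,3,4,0,4,3](1) P2=[5,2,2,2,3,0](1)
Move 3: P2 pit1 -> P1=[3,3,4,0,4,3](1) P2=[5,0,3,3,3,0](1)
Move 4: P1 pit1 -> P1=[3,0,5,1,5,3](1) P2=[5,0,3,3,3,0](1)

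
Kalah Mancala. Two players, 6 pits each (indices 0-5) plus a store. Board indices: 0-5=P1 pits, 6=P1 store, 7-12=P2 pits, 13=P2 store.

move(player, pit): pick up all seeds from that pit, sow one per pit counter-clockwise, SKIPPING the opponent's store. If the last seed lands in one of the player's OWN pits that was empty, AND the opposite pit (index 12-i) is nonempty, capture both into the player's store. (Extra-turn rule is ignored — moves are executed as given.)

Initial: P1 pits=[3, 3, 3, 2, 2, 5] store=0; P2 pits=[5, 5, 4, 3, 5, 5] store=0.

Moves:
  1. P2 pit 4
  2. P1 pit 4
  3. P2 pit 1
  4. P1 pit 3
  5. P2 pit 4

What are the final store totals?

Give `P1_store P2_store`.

Answer: 1 2

Derivation:
Move 1: P2 pit4 -> P1=[4,4,4,2,2,5](0) P2=[5,5,4,3,0,6](1)
Move 2: P1 pit4 -> P1=[4,4,4,2,0,6](1) P2=[5,5,4,3,0,6](1)
Move 3: P2 pit1 -> P1=[4,4,4,2,0,6](1) P2=[5,0,5,4,1,7](2)
Move 4: P1 pit3 -> P1=[4,4,4,0,1,7](1) P2=[5,0,5,4,1,7](2)
Move 5: P2 pit4 -> P1=[4,4,4,0,1,7](1) P2=[5,0,5,4,0,8](2)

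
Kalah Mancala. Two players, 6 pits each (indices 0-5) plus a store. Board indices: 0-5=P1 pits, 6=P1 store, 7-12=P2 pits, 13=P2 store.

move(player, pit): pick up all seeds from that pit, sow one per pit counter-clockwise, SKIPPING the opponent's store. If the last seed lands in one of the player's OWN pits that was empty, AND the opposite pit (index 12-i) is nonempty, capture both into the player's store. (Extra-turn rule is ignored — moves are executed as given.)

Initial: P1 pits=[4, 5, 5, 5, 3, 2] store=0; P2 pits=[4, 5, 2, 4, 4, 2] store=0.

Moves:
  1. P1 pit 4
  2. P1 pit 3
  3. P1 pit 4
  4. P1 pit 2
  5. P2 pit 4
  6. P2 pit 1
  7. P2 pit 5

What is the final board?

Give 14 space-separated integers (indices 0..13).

Answer: 7 7 1 1 1 6 3 7 0 3 5 1 0 3

Derivation:
Move 1: P1 pit4 -> P1=[4,5,5,5,0,3](1) P2=[5,5,2,4,4,2](0)
Move 2: P1 pit3 -> P1=[4,5,5,0,1,4](2) P2=[6,6,2,4,4,2](0)
Move 3: P1 pit4 -> P1=[4,5,5,0,0,5](2) P2=[6,6,2,4,4,2](0)
Move 4: P1 pit2 -> P1=[4,5,0,1,1,6](3) P2=[7,6,2,4,4,2](0)
Move 5: P2 pit4 -> P1=[5,6,0,1,1,6](3) P2=[7,6,2,4,0,3](1)
Move 6: P2 pit1 -> P1=[6,6,0,1,1,6](3) P2=[7,0,3,5,1,4](2)
Move 7: P2 pit5 -> P1=[7,7,1,1,1,6](3) P2=[7,0,3,5,1,0](3)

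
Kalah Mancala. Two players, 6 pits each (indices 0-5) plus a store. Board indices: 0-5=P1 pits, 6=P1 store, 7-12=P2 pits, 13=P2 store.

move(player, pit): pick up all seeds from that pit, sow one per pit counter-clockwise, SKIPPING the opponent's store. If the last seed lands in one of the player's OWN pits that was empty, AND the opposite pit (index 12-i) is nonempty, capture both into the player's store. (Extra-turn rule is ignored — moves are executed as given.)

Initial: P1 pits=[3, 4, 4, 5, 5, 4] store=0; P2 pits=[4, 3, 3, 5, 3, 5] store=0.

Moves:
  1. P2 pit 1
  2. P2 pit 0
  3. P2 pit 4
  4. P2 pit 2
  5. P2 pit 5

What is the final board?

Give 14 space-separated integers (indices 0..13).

Move 1: P2 pit1 -> P1=[3,4,4,5,5,4](0) P2=[4,0,4,6,4,5](0)
Move 2: P2 pit0 -> P1=[3,4,4,5,5,4](0) P2=[0,1,5,7,5,5](0)
Move 3: P2 pit4 -> P1=[4,5,5,5,5,4](0) P2=[0,1,5,7,0,6](1)
Move 4: P2 pit2 -> P1=[5,5,5,5,5,4](0) P2=[0,1,0,8,1,7](2)
Move 5: P2 pit5 -> P1=[6,6,6,6,6,5](0) P2=[0,1,0,8,1,0](3)

Answer: 6 6 6 6 6 5 0 0 1 0 8 1 0 3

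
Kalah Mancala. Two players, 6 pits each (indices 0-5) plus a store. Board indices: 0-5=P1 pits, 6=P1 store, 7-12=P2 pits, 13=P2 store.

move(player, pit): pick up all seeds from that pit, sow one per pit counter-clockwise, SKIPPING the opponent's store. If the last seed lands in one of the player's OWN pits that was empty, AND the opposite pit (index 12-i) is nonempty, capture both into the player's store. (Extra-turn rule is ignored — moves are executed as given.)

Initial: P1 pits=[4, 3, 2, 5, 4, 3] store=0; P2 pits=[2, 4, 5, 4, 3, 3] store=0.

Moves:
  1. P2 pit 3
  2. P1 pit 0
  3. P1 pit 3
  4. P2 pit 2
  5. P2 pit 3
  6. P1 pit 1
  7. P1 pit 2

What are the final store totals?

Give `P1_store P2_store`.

Answer: 3 2

Derivation:
Move 1: P2 pit3 -> P1=[5,3,2,5,4,3](0) P2=[2,4,5,0,4,4](1)
Move 2: P1 pit0 -> P1=[0,4,3,6,5,4](0) P2=[2,4,5,0,4,4](1)
Move 3: P1 pit3 -> P1=[0,4,3,0,6,5](1) P2=[3,5,6,0,4,4](1)
Move 4: P2 pit2 -> P1=[1,5,3,0,6,5](1) P2=[3,5,0,1,5,5](2)
Move 5: P2 pit3 -> P1=[1,5,3,0,6,5](1) P2=[3,5,0,0,6,5](2)
Move 6: P1 pit1 -> P1=[1,0,4,1,7,6](2) P2=[3,5,0,0,6,5](2)
Move 7: P1 pit2 -> P1=[1,0,0,2,8,7](3) P2=[3,5,0,0,6,5](2)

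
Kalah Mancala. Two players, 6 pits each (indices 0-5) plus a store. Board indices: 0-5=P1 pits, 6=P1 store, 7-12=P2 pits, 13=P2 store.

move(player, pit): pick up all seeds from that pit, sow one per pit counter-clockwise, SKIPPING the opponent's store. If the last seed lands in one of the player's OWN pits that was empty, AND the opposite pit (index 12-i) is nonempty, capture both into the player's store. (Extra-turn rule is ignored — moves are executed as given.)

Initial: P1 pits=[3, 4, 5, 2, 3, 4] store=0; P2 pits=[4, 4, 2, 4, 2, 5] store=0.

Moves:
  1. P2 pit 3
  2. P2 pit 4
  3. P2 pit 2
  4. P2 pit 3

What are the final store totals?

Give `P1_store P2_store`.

Answer: 0 7

Derivation:
Move 1: P2 pit3 -> P1=[4,4,5,2,3,4](0) P2=[4,4,2,0,3,6](1)
Move 2: P2 pit4 -> P1=[5,4,5,2,3,4](0) P2=[4,4,2,0,0,7](2)
Move 3: P2 pit2 -> P1=[5,0,5,2,3,4](0) P2=[4,4,0,1,0,7](7)
Move 4: P2 pit3 -> P1=[5,0,5,2,3,4](0) P2=[4,4,0,0,1,7](7)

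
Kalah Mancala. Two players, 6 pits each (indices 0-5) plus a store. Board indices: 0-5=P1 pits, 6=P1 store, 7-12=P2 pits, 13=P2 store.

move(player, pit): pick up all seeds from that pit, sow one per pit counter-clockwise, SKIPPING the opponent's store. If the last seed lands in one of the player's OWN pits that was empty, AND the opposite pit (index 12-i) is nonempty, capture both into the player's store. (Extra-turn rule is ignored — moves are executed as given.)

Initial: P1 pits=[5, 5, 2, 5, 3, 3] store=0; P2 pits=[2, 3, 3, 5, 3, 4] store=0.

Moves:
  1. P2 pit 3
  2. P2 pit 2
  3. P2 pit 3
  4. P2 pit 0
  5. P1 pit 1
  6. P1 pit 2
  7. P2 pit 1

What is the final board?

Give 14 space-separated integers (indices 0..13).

Answer: 6 0 0 2 5 5 1 1 0 1 1 7 7 7

Derivation:
Move 1: P2 pit3 -> P1=[6,6,2,5,3,3](0) P2=[2,3,3,0,4,5](1)
Move 2: P2 pit2 -> P1=[6,6,2,5,3,3](0) P2=[2,3,0,1,5,6](1)
Move 3: P2 pit3 -> P1=[6,6,2,5,3,3](0) P2=[2,3,0,0,6,6](1)
Move 4: P2 pit0 -> P1=[6,6,2,0,3,3](0) P2=[0,4,0,0,6,6](7)
Move 5: P1 pit1 -> P1=[6,0,3,1,4,4](1) P2=[1,4,0,0,6,6](7)
Move 6: P1 pit2 -> P1=[6,0,0,2,5,5](1) P2=[1,4,0,0,6,6](7)
Move 7: P2 pit1 -> P1=[6,0,0,2,5,5](1) P2=[1,0,1,1,7,7](7)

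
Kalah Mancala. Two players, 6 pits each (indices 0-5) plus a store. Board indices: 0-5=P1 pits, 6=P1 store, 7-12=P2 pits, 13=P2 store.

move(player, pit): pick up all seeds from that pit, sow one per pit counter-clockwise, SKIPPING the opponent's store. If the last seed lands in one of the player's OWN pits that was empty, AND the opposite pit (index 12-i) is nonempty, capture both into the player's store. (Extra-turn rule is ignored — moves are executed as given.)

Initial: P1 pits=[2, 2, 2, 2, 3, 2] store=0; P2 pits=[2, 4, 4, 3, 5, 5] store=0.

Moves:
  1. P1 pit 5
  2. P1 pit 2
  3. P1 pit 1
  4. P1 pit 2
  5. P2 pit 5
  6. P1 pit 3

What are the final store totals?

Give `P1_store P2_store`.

Move 1: P1 pit5 -> P1=[2,2,2,2,3,0](1) P2=[3,4,4,3,5,5](0)
Move 2: P1 pit2 -> P1=[2,2,0,3,4,0](1) P2=[3,4,4,3,5,5](0)
Move 3: P1 pit1 -> P1=[2,0,1,4,4,0](1) P2=[3,4,4,3,5,5](0)
Move 4: P1 pit2 -> P1=[2,0,0,5,4,0](1) P2=[3,4,4,3,5,5](0)
Move 5: P2 pit5 -> P1=[3,1,1,6,4,0](1) P2=[3,4,4,3,5,0](1)
Move 6: P1 pit3 -> P1=[3,1,1,0,5,1](2) P2=[4,5,5,3,5,0](1)

Answer: 2 1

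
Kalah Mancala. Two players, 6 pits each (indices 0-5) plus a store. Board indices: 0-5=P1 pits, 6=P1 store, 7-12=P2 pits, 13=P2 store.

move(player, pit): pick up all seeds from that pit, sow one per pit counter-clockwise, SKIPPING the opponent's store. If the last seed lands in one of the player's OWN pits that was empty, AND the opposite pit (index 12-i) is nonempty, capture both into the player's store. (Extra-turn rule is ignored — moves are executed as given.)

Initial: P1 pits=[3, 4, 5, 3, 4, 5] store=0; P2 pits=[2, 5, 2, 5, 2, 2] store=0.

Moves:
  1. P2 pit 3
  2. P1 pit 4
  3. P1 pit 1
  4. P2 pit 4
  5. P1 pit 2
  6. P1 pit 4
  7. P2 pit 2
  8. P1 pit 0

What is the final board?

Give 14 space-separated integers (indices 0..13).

Move 1: P2 pit3 -> P1=[4,5,5,3,4,5](0) P2=[2,5,2,0,3,3](1)
Move 2: P1 pit4 -> P1=[4,5,5,3,0,6](1) P2=[3,6,2,0,3,3](1)
Move 3: P1 pit1 -> P1=[4,0,6,4,1,7](2) P2=[3,6,2,0,3,3](1)
Move 4: P2 pit4 -> P1=[5,0,6,4,1,7](2) P2=[3,6,2,0,0,4](2)
Move 5: P1 pit2 -> P1=[5,0,0,5,2,8](3) P2=[4,7,2,0,0,4](2)
Move 6: P1 pit4 -> P1=[5,0,0,5,0,9](4) P2=[4,7,2,0,0,4](2)
Move 7: P2 pit2 -> P1=[5,0,0,5,0,9](4) P2=[4,7,0,1,1,4](2)
Move 8: P1 pit0 -> P1=[0,1,1,6,1,10](4) P2=[4,7,0,1,1,4](2)

Answer: 0 1 1 6 1 10 4 4 7 0 1 1 4 2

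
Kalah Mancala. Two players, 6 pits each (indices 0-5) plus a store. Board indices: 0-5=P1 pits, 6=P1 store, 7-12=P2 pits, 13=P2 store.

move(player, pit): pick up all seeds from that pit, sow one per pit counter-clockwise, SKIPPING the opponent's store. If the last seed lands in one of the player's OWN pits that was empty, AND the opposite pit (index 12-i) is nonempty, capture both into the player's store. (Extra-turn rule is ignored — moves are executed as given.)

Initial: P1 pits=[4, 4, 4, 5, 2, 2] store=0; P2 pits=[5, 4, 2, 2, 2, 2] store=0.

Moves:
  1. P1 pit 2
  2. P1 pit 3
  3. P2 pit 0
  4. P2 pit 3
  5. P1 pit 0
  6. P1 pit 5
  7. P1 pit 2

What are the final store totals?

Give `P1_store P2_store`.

Move 1: P1 pit2 -> P1=[4,4,0,6,3,3](1) P2=[5,4,2,2,2,2](0)
Move 2: P1 pit3 -> P1=[4,4,0,0,4,4](2) P2=[6,5,3,2,2,2](0)
Move 3: P2 pit0 -> P1=[4,4,0,0,4,4](2) P2=[0,6,4,3,3,3](1)
Move 4: P2 pit3 -> P1=[4,4,0,0,4,4](2) P2=[0,6,4,0,4,4](2)
Move 5: P1 pit0 -> P1=[0,5,1,1,5,4](2) P2=[0,6,4,0,4,4](2)
Move 6: P1 pit5 -> P1=[0,5,1,1,5,0](3) P2=[1,7,5,0,4,4](2)
Move 7: P1 pit2 -> P1=[0,5,0,2,5,0](3) P2=[1,7,5,0,4,4](2)

Answer: 3 2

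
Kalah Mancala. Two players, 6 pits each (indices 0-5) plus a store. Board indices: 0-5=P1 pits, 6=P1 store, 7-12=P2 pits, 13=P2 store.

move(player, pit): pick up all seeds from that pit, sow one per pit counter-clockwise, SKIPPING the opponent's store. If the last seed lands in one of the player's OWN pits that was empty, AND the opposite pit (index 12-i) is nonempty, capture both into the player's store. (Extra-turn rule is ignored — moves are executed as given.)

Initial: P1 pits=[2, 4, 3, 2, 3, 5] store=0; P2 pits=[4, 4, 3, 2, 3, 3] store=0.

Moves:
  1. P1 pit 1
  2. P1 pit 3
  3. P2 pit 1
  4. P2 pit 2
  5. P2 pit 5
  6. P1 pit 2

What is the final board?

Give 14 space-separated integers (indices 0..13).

Move 1: P1 pit1 -> P1=[2,0,4,3,4,6](0) P2=[4,4,3,2,3,3](0)
Move 2: P1 pit3 -> P1=[2,0,4,0,5,7](1) P2=[4,4,3,2,3,3](0)
Move 3: P2 pit1 -> P1=[2,0,4,0,5,7](1) P2=[4,0,4,3,4,4](0)
Move 4: P2 pit2 -> P1=[2,0,4,0,5,7](1) P2=[4,0,0,4,5,5](1)
Move 5: P2 pit5 -> P1=[3,1,5,1,5,7](1) P2=[4,0,0,4,5,0](2)
Move 6: P1 pit2 -> P1=[3,1,0,2,6,8](2) P2=[5,0,0,4,5,0](2)

Answer: 3 1 0 2 6 8 2 5 0 0 4 5 0 2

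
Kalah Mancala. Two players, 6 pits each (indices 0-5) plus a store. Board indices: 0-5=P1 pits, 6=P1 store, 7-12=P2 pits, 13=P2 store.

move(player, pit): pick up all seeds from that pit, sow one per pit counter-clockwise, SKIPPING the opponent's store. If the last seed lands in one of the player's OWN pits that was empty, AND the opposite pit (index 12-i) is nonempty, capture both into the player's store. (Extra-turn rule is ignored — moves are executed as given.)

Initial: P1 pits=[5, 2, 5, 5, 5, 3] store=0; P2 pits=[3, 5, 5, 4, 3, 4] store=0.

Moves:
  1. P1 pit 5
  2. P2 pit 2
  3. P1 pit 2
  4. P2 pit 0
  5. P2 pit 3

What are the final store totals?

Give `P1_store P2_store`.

Move 1: P1 pit5 -> P1=[5,2,5,5,5,0](1) P2=[4,6,5,4,3,4](0)
Move 2: P2 pit2 -> P1=[6,2,5,5,5,0](1) P2=[4,6,0,5,4,5](1)
Move 3: P1 pit2 -> P1=[6,2,0,6,6,1](2) P2=[5,6,0,5,4,5](1)
Move 4: P2 pit0 -> P1=[6,2,0,6,6,1](2) P2=[0,7,1,6,5,6](1)
Move 5: P2 pit3 -> P1=[7,3,1,6,6,1](2) P2=[0,7,1,0,6,7](2)

Answer: 2 2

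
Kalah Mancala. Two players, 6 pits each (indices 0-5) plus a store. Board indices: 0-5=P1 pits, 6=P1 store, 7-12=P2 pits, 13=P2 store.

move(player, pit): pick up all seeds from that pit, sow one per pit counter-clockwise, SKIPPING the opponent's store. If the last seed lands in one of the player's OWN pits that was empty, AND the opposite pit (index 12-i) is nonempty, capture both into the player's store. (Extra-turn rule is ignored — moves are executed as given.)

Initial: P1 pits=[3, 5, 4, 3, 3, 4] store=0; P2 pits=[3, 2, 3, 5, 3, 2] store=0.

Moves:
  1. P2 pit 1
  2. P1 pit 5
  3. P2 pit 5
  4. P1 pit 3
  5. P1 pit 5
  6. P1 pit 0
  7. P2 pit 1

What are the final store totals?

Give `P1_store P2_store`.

Answer: 3 1

Derivation:
Move 1: P2 pit1 -> P1=[3,5,4,3,3,4](0) P2=[3,0,4,6,3,2](0)
Move 2: P1 pit5 -> P1=[3,5,4,3,3,0](1) P2=[4,1,5,6,3,2](0)
Move 3: P2 pit5 -> P1=[4,5,4,3,3,0](1) P2=[4,1,5,6,3,0](1)
Move 4: P1 pit3 -> P1=[4,5,4,0,4,1](2) P2=[4,1,5,6,3,0](1)
Move 5: P1 pit5 -> P1=[4,5,4,0,4,0](3) P2=[4,1,5,6,3,0](1)
Move 6: P1 pit0 -> P1=[0,6,5,1,5,0](3) P2=[4,1,5,6,3,0](1)
Move 7: P2 pit1 -> P1=[0,6,5,1,5,0](3) P2=[4,0,6,6,3,0](1)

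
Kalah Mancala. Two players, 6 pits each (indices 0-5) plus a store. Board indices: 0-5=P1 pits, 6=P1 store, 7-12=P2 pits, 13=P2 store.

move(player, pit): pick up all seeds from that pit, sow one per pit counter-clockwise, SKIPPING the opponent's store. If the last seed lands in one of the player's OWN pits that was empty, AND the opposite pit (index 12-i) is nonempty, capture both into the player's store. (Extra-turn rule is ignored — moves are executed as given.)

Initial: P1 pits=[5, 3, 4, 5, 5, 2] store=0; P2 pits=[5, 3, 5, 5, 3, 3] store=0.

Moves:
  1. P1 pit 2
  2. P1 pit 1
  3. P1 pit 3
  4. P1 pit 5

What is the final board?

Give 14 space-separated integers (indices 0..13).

Move 1: P1 pit2 -> P1=[5,3,0,6,6,3](1) P2=[5,3,5,5,3,3](0)
Move 2: P1 pit1 -> P1=[5,0,1,7,7,3](1) P2=[5,3,5,5,3,3](0)
Move 3: P1 pit3 -> P1=[5,0,1,0,8,4](2) P2=[6,4,6,6,3,3](0)
Move 4: P1 pit5 -> P1=[5,0,1,0,8,0](3) P2=[7,5,7,6,3,3](0)

Answer: 5 0 1 0 8 0 3 7 5 7 6 3 3 0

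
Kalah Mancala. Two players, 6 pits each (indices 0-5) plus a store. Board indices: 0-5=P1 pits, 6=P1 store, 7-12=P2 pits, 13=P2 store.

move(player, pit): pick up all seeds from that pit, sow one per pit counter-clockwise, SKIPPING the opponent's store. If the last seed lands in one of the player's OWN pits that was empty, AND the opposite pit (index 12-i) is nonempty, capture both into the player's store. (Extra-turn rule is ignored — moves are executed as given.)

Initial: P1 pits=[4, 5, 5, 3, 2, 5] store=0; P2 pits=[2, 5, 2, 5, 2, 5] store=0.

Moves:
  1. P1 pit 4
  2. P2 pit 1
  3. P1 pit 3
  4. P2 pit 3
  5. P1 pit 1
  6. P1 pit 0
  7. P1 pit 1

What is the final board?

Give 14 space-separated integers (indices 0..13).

Answer: 0 0 9 2 3 9 3 3 0 3 0 4 7 2

Derivation:
Move 1: P1 pit4 -> P1=[4,5,5,3,0,6](1) P2=[2,5,2,5,2,5](0)
Move 2: P2 pit1 -> P1=[4,5,5,3,0,6](1) P2=[2,0,3,6,3,6](1)
Move 3: P1 pit3 -> P1=[4,5,5,0,1,7](2) P2=[2,0,3,6,3,6](1)
Move 4: P2 pit3 -> P1=[5,6,6,0,1,7](2) P2=[2,0,3,0,4,7](2)
Move 5: P1 pit1 -> P1=[5,0,7,1,2,8](3) P2=[3,0,3,0,4,7](2)
Move 6: P1 pit0 -> P1=[0,1,8,2,3,9](3) P2=[3,0,3,0,4,7](2)
Move 7: P1 pit1 -> P1=[0,0,9,2,3,9](3) P2=[3,0,3,0,4,7](2)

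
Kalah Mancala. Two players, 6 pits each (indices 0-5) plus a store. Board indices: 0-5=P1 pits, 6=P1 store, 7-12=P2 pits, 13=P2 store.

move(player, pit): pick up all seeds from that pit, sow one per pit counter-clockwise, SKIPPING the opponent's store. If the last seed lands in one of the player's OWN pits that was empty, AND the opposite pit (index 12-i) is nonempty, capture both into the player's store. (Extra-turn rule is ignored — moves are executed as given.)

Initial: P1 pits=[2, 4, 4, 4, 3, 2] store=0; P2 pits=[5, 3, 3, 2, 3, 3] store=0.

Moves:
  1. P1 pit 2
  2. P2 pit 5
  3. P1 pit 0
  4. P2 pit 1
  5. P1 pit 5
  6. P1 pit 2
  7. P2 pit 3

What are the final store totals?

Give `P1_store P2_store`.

Answer: 2 2

Derivation:
Move 1: P1 pit2 -> P1=[2,4,0,5,4,3](1) P2=[5,3,3,2,3,3](0)
Move 2: P2 pit5 -> P1=[3,5,0,5,4,3](1) P2=[5,3,3,2,3,0](1)
Move 3: P1 pit0 -> P1=[0,6,1,6,4,3](1) P2=[5,3,3,2,3,0](1)
Move 4: P2 pit1 -> P1=[0,6,1,6,4,3](1) P2=[5,0,4,3,4,0](1)
Move 5: P1 pit5 -> P1=[0,6,1,6,4,0](2) P2=[6,1,4,3,4,0](1)
Move 6: P1 pit2 -> P1=[0,6,0,7,4,0](2) P2=[6,1,4,3,4,0](1)
Move 7: P2 pit3 -> P1=[0,6,0,7,4,0](2) P2=[6,1,4,0,5,1](2)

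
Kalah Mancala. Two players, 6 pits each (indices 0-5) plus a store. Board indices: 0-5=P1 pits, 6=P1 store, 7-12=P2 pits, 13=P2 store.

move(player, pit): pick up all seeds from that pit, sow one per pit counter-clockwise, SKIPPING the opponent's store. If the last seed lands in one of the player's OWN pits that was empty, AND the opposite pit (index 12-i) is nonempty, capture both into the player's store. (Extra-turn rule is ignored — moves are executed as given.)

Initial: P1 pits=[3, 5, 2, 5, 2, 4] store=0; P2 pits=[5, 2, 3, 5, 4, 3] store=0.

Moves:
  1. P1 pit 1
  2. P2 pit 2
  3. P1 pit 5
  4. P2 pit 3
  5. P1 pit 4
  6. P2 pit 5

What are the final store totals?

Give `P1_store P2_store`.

Answer: 3 2

Derivation:
Move 1: P1 pit1 -> P1=[3,0,3,6,3,5](1) P2=[5,2,3,5,4,3](0)
Move 2: P2 pit2 -> P1=[3,0,3,6,3,5](1) P2=[5,2,0,6,5,4](0)
Move 3: P1 pit5 -> P1=[3,0,3,6,3,0](2) P2=[6,3,1,7,5,4](0)
Move 4: P2 pit3 -> P1=[4,1,4,7,3,0](2) P2=[6,3,1,0,6,5](1)
Move 5: P1 pit4 -> P1=[4,1,4,7,0,1](3) P2=[7,3,1,0,6,5](1)
Move 6: P2 pit5 -> P1=[5,2,5,8,0,1](3) P2=[7,3,1,0,6,0](2)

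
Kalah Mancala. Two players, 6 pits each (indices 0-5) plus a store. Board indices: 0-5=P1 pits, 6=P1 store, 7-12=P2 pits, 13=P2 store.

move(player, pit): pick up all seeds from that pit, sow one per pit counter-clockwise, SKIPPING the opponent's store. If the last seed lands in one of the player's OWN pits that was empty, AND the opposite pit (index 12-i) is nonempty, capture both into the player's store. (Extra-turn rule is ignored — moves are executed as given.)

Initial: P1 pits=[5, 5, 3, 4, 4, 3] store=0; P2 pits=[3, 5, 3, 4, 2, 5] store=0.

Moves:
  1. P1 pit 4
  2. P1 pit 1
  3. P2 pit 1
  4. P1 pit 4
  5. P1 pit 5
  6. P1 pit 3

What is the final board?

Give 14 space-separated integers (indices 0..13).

Answer: 6 0 4 0 1 1 4 6 2 5 6 4 6 1

Derivation:
Move 1: P1 pit4 -> P1=[5,5,3,4,0,4](1) P2=[4,6,3,4,2,5](0)
Move 2: P1 pit1 -> P1=[5,0,4,5,1,5](2) P2=[4,6,3,4,2,5](0)
Move 3: P2 pit1 -> P1=[6,0,4,5,1,5](2) P2=[4,0,4,5,3,6](1)
Move 4: P1 pit4 -> P1=[6,0,4,5,0,6](2) P2=[4,0,4,5,3,6](1)
Move 5: P1 pit5 -> P1=[6,0,4,5,0,0](3) P2=[5,1,5,6,4,6](1)
Move 6: P1 pit3 -> P1=[6,0,4,0,1,1](4) P2=[6,2,5,6,4,6](1)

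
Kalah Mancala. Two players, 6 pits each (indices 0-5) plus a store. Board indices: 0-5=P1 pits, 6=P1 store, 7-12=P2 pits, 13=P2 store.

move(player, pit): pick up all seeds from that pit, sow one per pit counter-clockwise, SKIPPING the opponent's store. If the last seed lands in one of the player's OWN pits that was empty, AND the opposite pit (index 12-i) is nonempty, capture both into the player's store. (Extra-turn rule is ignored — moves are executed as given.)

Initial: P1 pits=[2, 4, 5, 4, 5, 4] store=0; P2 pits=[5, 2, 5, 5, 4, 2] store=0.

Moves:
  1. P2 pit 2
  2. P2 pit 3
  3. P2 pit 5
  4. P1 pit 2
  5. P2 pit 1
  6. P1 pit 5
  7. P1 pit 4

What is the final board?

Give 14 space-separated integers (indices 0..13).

Answer: 5 6 0 5 0 1 3 8 2 4 3 7 0 3

Derivation:
Move 1: P2 pit2 -> P1=[3,4,5,4,5,4](0) P2=[5,2,0,6,5,3](1)
Move 2: P2 pit3 -> P1=[4,5,6,4,5,4](0) P2=[5,2,0,0,6,4](2)
Move 3: P2 pit5 -> P1=[5,6,7,4,5,4](0) P2=[5,2,0,0,6,0](3)
Move 4: P1 pit2 -> P1=[5,6,0,5,6,5](1) P2=[6,3,1,0,6,0](3)
Move 5: P2 pit1 -> P1=[5,6,0,5,6,5](1) P2=[6,0,2,1,7,0](3)
Move 6: P1 pit5 -> P1=[5,6,0,5,6,0](2) P2=[7,1,3,2,7,0](3)
Move 7: P1 pit4 -> P1=[5,6,0,5,0,1](3) P2=[8,2,4,3,7,0](3)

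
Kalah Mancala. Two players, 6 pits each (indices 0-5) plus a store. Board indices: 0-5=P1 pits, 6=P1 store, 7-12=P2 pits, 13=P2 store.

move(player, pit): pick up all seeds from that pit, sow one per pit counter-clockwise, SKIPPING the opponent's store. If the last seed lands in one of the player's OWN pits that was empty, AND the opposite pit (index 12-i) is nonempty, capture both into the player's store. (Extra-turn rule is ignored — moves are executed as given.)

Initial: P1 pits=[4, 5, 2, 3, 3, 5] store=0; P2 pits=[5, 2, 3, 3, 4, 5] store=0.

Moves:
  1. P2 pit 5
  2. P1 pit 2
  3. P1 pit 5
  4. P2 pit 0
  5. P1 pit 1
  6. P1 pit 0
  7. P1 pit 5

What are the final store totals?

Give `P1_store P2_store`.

Move 1: P2 pit5 -> P1=[5,6,3,4,3,5](0) P2=[5,2,3,3,4,0](1)
Move 2: P1 pit2 -> P1=[5,6,0,5,4,6](0) P2=[5,2,3,3,4,0](1)
Move 3: P1 pit5 -> P1=[5,6,0,5,4,0](1) P2=[6,3,4,4,5,0](1)
Move 4: P2 pit0 -> P1=[5,6,0,5,4,0](1) P2=[0,4,5,5,6,1](2)
Move 5: P1 pit1 -> P1=[5,0,1,6,5,1](2) P2=[1,4,5,5,6,1](2)
Move 6: P1 pit0 -> P1=[0,1,2,7,6,2](2) P2=[1,4,5,5,6,1](2)
Move 7: P1 pit5 -> P1=[0,1,2,7,6,0](3) P2=[2,4,5,5,6,1](2)

Answer: 3 2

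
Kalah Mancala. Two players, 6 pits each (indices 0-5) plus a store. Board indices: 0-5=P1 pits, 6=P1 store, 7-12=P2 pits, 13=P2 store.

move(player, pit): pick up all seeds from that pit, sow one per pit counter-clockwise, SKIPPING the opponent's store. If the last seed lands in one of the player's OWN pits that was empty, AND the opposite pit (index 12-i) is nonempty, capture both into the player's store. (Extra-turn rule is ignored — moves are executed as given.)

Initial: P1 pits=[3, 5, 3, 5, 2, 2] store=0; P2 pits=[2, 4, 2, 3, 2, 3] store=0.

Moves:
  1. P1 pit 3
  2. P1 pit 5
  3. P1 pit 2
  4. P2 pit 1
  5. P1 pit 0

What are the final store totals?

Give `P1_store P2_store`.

Answer: 7 1

Derivation:
Move 1: P1 pit3 -> P1=[3,5,3,0,3,3](1) P2=[3,5,2,3,2,3](0)
Move 2: P1 pit5 -> P1=[3,5,3,0,3,0](2) P2=[4,6,2,3,2,3](0)
Move 3: P1 pit2 -> P1=[3,5,0,1,4,0](7) P2=[0,6,2,3,2,3](0)
Move 4: P2 pit1 -> P1=[4,5,0,1,4,0](7) P2=[0,0,3,4,3,4](1)
Move 5: P1 pit0 -> P1=[0,6,1,2,5,0](7) P2=[0,0,3,4,3,4](1)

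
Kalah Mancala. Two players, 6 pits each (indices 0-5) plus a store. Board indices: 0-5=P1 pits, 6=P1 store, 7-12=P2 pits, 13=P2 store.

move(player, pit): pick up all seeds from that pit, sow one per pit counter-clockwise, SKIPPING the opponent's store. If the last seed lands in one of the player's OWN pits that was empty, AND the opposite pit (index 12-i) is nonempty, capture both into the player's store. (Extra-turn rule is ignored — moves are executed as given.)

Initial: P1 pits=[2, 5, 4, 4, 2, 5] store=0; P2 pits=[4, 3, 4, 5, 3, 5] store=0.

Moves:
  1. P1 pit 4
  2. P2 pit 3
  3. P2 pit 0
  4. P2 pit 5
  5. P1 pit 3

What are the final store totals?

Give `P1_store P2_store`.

Answer: 2 2

Derivation:
Move 1: P1 pit4 -> P1=[2,5,4,4,0,6](1) P2=[4,3,4,5,3,5](0)
Move 2: P2 pit3 -> P1=[3,6,4,4,0,6](1) P2=[4,3,4,0,4,6](1)
Move 3: P2 pit0 -> P1=[3,6,4,4,0,6](1) P2=[0,4,5,1,5,6](1)
Move 4: P2 pit5 -> P1=[4,7,5,5,1,6](1) P2=[0,4,5,1,5,0](2)
Move 5: P1 pit3 -> P1=[4,7,5,0,2,7](2) P2=[1,5,5,1,5,0](2)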